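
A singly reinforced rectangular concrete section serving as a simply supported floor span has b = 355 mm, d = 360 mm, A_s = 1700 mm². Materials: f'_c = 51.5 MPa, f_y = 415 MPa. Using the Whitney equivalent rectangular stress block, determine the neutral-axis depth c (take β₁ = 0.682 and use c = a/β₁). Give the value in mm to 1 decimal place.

T = A_s f_y = 1700 × 415 = 705500 N = 705.5 kN.
Setting C = 0.85 f'_c a b equal to T: a = 705500/(0.85 × 51.5 × 355) = 45.399 mm.
With β₁ = 0.682, c = a/β₁ = 45.399/0.682 = 66.6 mm.

c ≈ 66.6 mm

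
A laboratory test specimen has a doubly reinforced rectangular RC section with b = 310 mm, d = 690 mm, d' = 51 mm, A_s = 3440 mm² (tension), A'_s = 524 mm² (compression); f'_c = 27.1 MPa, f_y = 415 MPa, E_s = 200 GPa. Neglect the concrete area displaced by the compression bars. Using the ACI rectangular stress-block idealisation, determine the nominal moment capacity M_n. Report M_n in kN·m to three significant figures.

M_n ≈ 871 kN·m

Assume both tension and compression steel yield.
Net tension couple steel: A_s − A'_s = 2916 mm².
a = (A_s − A'_s) f_y / (0.85 f'_c b) = 1210140/(0.85 × 27.1 × 310) = 169.47 mm.
c = a/β₁ = 169.47/0.85 = 199.38 mm; ε'_s = 0.003(c − d')/c = 0.0022 ≥ f_y/E_s = 0.0021, so compression steel does yield.
M_n = (A_s − A'_s) f_y (d − a/2) + A'_s f_y (d − d') = [1210140 × (690 − 84.735) + 217460 × (690 − 51)] × 10⁻⁶ = 732.46 + 138.96 = 871.42 kN·m.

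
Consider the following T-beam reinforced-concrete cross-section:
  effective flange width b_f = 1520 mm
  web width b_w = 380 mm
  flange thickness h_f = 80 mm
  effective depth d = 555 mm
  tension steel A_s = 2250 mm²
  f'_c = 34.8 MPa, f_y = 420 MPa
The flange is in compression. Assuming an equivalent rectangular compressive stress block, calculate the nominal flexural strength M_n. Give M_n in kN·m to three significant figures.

Tension: T = A_s f_y = 2250 × 420 = 945000 N.
Try a within the flange: a = T/(0.85 f'_c b_f) = 945000/(0.85 × 34.8 × 1520) = 21.02 mm.
Since a = 21.02 ≤ h_f = 80 mm, the stress block lies entirely in the flange; analyse as a rectangular beam of width b_f.
M_n = T(d − a/2) = 945000 × (555 − 10.51) = 514.54 × 10⁶ N·mm.
M_n = 514.54 kN·m.

M_n ≈ 515 kN·m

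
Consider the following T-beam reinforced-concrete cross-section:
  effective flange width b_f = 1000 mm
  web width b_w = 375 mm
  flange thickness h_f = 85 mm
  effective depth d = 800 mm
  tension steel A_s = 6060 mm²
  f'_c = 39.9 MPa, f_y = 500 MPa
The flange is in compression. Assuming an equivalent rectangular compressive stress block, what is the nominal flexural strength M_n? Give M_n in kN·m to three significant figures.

M_n ≈ 2290 kN·m

Tension: T = A_s f_y = 6060 × 500 = 3030000 N.
Try a within the flange: a = T/(0.85 f'_c b_f) = 3030000/(0.85 × 39.9 × 1000) = 89.34 mm.
a = 89.34 > h_f = 85 mm: the block extends into the web. Split into flange-overhang and web parts.
C_f = 0.85 f'_c (b_f − b_w) h_f = 0.85 × 39.9 × (1000 − 375) × 85 = 1801734 N.
Remaining web compression depth: a_w = (T − C_f)/(0.85 f'_c b_w) = (3030000 − 1801734)/(0.85 × 39.9 × 375) = 96.58 mm.
M_n = C_f(d − h_f/2) + (T − C_f)(d − a_w/2) = 1801734 × (800 − 42.5) + 1228266 × (800 − 48.29) = 1364.81 + 923.30 = 2288.11 × 10⁶ N·mm.
M_n = 2288.11 kN·m.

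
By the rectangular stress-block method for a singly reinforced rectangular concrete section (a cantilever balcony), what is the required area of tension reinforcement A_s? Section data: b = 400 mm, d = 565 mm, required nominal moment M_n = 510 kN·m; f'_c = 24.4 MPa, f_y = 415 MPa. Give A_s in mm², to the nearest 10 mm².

A_s ≈ 2440 mm²

With M_n = 0.85 f'_c a b (d − a/2), solve the quadratic for a:
a = d − √(d² − 2M_n/(0.85 f'_c b)) = 565 − √(565² − 2 × 510×10⁶/(0.85 × 24.4 × 400)) = 121.97 mm.
A_s = 0.85 f'_c a b / f_y = 0.85 × 24.4 × 121.97 × 400 / 415 = 2438.2 mm².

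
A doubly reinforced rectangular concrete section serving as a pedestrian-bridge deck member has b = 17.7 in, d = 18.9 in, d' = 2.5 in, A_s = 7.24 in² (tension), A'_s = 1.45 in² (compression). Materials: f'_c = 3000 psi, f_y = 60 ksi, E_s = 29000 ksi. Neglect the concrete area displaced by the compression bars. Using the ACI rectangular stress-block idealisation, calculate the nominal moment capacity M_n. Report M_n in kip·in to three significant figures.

Assume both steels yield.
a = (A_s − A'_s) f_y/(0.85 f'_c b) = (7.24 − 1.45) × 60/(0.85 × 3 × 17.7) = 7.697 in.
c = a/β₁ = 7.697/0.85 = 9.055 in; ε'_s = 0.003(c − d')/c = 0.0022 ≥ ε_y = 0.0021, so the compression steel yields.
M_n = (A_s − A'_s) f_y (d − a/2) + A'_s f_y (d − d') = 347.4 × (18.9 − 3.8485) + 87 × (18.9 − 2.5) = 5228.9 + 1426.8 = 6655.7 kip·in.

M_n ≈ 6660 kip·in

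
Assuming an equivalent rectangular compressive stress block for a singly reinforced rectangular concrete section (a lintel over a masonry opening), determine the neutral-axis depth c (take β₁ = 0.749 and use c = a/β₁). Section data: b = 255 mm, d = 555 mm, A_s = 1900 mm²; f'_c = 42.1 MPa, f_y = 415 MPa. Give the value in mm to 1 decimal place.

T = A_s f_y = 1900 × 415 = 788500 N = 788.5 kN.
Setting C = 0.85 f'_c a b equal to T: a = 788500/(0.85 × 42.1 × 255) = 86.409 mm.
With β₁ = 0.749, c = a/β₁ = 86.409/0.749 = 115.4 mm.

c ≈ 115.4 mm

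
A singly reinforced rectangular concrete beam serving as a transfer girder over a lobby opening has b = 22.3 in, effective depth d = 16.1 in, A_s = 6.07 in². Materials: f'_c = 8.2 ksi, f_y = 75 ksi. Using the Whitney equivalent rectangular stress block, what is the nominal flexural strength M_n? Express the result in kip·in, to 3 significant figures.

M_n ≈ 6660 kip·in

T = A_s f_y = 6.07 × 75 = 455.25 kips.
a = T/(0.85 f'_c b) = 455.25/(0.85 × 8.2 × 22.3) = 2.929 in.
M_n = T(d − a/2) = 455.25 × (16.1 − 1.4645) = 6662.8 kip·in.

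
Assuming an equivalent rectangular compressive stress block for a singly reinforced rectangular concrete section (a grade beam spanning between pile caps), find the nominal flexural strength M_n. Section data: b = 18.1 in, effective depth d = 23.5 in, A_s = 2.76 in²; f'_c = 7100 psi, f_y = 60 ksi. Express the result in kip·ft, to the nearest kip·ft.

M_n ≈ 314 kip·ft

T = A_s f_y = 2.76 × 60 = 165.6 kips.
a = T/(0.85 f'_c b) = 165.6/(0.85 × 7.1 × 18.1) = 1.516 in.
M_n = T(d − a/2) = 165.6 × (23.5 − 0.758) = 3766.1 kip·in = 3766.1/12 = 313.84 kip·ft.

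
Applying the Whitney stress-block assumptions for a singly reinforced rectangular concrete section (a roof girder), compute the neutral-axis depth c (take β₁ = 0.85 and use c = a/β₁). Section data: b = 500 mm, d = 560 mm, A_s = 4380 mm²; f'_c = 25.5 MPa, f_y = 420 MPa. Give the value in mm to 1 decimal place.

T = A_s f_y = 4380 × 420 = 1839600 N = 1839.6 kN.
Setting C = 0.85 f'_c a b equal to T: a = 1839600/(0.85 × 25.5 × 500) = 169.744 mm.
With β₁ = 0.85, c = a/β₁ = 169.744/0.85 = 199.7 mm.

c ≈ 199.7 mm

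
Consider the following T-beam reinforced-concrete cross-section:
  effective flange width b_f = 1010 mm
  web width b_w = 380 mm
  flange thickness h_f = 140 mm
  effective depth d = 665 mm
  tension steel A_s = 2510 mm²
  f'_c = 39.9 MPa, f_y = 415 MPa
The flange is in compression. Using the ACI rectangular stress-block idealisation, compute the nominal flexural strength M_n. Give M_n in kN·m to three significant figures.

Tension: T = A_s f_y = 2510 × 415 = 1041650 N.
Try a within the flange: a = T/(0.85 f'_c b_f) = 1041650/(0.85 × 39.9 × 1010) = 30.41 mm.
Since a = 30.41 ≤ h_f = 140 mm, the stress block lies entirely in the flange; analyse as a rectangular beam of width b_f.
M_n = T(d − a/2) = 1041650 × (665 − 15.205) = 676.86 × 10⁶ N·mm.
M_n = 676.86 kN·m.

M_n ≈ 677 kN·m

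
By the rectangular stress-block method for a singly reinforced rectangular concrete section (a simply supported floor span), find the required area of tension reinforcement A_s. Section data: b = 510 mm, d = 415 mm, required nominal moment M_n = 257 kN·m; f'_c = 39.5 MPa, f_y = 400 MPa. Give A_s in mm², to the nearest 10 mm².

With M_n = 0.85 f'_c a b (d − a/2), solve the quadratic for a:
a = d − √(d² − 2M_n/(0.85 f'_c b)) = 415 − √(415² − 2 × 257×10⁶/(0.85 × 39.5 × 510)) = 37.90 mm.
A_s = 0.85 f'_c a b / f_y = 0.85 × 39.5 × 37.90 × 510 / 400 = 1622.4 mm².

A_s ≈ 1620 mm²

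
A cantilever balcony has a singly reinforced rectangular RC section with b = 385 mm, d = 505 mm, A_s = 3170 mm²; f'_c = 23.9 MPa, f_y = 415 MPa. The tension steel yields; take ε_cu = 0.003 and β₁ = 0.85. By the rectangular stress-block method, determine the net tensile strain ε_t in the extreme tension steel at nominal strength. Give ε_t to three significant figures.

ε_t ≈ 0.00466

a = A_s f_y/(0.85 f'_c b) = 168.20 mm.
β₁ = 0.85, so c = a/β₁ = 168.20/0.85 = 197.88 mm.
From the linear strain diagram with ε_cu = 0.003: ε_t = 0.003 (d − c)/c = 0.003 × (505 − 197.88)/197.88 = 0.00466.
ε_t is between 0.004 and 0.005 — transition zone.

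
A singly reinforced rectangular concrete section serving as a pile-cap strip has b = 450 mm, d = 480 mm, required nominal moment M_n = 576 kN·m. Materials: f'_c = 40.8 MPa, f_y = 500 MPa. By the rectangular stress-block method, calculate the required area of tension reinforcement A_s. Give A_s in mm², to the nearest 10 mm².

With M_n = 0.85 f'_c a b (d − a/2), solve the quadratic for a:
a = d − √(d² − 2M_n/(0.85 f'_c b)) = 480 − √(480² − 2 × 576×10⁶/(0.85 × 40.8 × 450)) = 84.30 mm.
A_s = 0.85 f'_c a b / f_y = 0.85 × 40.8 × 84.30 × 450 / 500 = 2631.2 mm².

A_s ≈ 2630 mm²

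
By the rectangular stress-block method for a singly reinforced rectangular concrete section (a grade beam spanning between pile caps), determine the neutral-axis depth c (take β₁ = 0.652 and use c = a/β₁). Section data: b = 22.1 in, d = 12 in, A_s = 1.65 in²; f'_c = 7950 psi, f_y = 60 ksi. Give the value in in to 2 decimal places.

T = A_s f_y = 1.65 × 60 = 99 kips.
a = T/(0.85 f'_c b) = 99/(0.85 × 7.95 × 22.1) = 0.6629 in.
With β₁ = 0.652, c = a/β₁ = 0.6629/0.652 = 1.02 in.

c ≈ 1.02 in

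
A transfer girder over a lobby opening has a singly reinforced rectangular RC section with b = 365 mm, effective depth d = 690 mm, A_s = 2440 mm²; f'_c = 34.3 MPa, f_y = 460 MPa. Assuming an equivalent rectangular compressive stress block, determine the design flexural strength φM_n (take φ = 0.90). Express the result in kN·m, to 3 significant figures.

φM_n ≈ 644 kN·m

T = A_s f_y = 2440 × 460 = 1122400 N = 1122.4 kN.
From C = T: a = T/(0.85 f'_c b) = 1122400/(0.85 × 34.3 × 365) = 105.47 mm.
M_n = T(d − a/2) = 1122.4 kN × (690 − 52.735) mm = 715.27 kN·m.
φM_n = 0.90 × 715.27 = 643.74 kN·m.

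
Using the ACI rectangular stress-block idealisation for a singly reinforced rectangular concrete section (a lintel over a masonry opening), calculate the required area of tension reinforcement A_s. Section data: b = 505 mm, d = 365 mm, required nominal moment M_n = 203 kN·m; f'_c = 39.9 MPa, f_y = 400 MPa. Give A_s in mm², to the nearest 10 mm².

With M_n = 0.85 f'_c a b (d − a/2), solve the quadratic for a:
a = d − √(d² − 2M_n/(0.85 f'_c b)) = 365 − √(365² − 2 × 203×10⁶/(0.85 × 39.9 × 505)) = 34.06 mm.
A_s = 0.85 f'_c a b / f_y = 0.85 × 39.9 × 34.06 × 505 / 400 = 1458.4 mm².

A_s ≈ 1460 mm²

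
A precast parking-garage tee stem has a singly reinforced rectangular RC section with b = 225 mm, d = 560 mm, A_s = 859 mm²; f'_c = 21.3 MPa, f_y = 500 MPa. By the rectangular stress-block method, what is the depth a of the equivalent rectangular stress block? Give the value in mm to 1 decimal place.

T = A_s f_y = 859 × 500 = 429500 N = 429.5 kN.
Setting C = 0.85 f'_c a b equal to T: a = 429500/(0.85 × 21.3 × 225) = 105.4 mm.

a ≈ 105.4 mm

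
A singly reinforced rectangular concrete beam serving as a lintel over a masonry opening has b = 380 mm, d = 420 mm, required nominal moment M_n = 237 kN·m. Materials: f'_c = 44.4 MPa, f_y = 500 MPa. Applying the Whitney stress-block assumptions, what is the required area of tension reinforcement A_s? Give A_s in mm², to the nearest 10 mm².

A_s ≈ 1190 mm²

With M_n = 0.85 f'_c a b (d − a/2), solve the quadratic for a:
a = d − √(d² − 2M_n/(0.85 f'_c b)) = 420 − √(420² − 2 × 237×10⁶/(0.85 × 44.4 × 380)) = 41.39 mm.
A_s = 0.85 f'_c a b / f_y = 0.85 × 44.4 × 41.39 × 380 / 500 = 1187.2 mm².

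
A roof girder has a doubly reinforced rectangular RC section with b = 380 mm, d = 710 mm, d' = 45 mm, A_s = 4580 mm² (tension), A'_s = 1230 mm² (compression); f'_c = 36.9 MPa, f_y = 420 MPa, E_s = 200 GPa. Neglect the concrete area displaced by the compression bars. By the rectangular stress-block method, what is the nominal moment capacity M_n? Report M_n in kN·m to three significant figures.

M_n ≈ 1260 kN·m

Assume both tension and compression steel yield.
Net tension couple steel: A_s − A'_s = 3350 mm².
a = (A_s − A'_s) f_y / (0.85 f'_c b) = 1407000/(0.85 × 36.9 × 380) = 118.05 mm.
c = a/β₁ = 118.05/0.786 = 150.19 mm; ε'_s = 0.003(c − d')/c = 0.0021 ≥ f_y/E_s = 0.0021, so compression steel does yield.
M_n = (A_s − A'_s) f_y (d − a/2) + A'_s f_y (d − d') = [1407000 × (710 − 59.025) + 516600 × (710 − 45)] × 10⁻⁶ = 915.92 + 343.54 = 1259.46 kN·m.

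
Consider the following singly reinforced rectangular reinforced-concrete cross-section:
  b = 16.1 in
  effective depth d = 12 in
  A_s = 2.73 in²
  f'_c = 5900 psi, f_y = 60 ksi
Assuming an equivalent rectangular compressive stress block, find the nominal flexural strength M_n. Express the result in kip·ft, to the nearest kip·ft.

M_n ≈ 150 kip·ft

T = A_s f_y = 2.73 × 60 = 163.8 kips.
a = T/(0.85 f'_c b) = 163.8/(0.85 × 5.9 × 16.1) = 2.029 in.
M_n = T(d − a/2) = 163.8 × (12 − 1.0145) = 1799.4 kip·in = 1799.4/12 = 149.95 kip·ft.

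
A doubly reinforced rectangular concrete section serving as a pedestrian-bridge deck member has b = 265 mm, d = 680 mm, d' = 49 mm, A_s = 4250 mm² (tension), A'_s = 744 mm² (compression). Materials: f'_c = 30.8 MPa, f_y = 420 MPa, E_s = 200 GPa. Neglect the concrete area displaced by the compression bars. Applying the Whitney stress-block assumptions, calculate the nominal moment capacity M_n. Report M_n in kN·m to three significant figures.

M_n ≈ 1040 kN·m

Assume both tension and compression steel yield.
Net tension couple steel: A_s − A'_s = 3506 mm².
a = (A_s − A'_s) f_y / (0.85 f'_c b) = 1472520/(0.85 × 30.8 × 265) = 212.25 mm.
c = a/β₁ = 212.25/0.83 = 255.72 mm; ε'_s = 0.003(c − d')/c = 0.0024 ≥ f_y/E_s = 0.0021, so compression steel does yield.
M_n = (A_s − A'_s) f_y (d − a/2) + A'_s f_y (d − d') = [1472520 × (680 − 106.125) + 312480 × (680 − 49)] × 10⁻⁶ = 845.04 + 197.17 = 1042.21 kN·m.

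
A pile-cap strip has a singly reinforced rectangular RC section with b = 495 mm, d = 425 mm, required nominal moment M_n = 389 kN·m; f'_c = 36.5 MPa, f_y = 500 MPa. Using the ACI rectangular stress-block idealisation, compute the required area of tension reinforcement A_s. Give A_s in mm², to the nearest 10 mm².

A_s ≈ 1980 mm²

With M_n = 0.85 f'_c a b (d − a/2), solve the quadratic for a:
a = d − √(d² − 2M_n/(0.85 f'_c b)) = 425 − √(425² − 2 × 389×10⁶/(0.85 × 36.5 × 495)) = 64.49 mm.
A_s = 0.85 f'_c a b / f_y = 0.85 × 36.5 × 64.49 × 495 / 500 = 1980.8 mm².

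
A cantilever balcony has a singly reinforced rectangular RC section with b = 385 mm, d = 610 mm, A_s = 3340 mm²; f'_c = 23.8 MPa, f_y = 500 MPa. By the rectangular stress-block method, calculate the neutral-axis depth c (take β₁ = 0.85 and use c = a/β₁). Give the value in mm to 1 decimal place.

c ≈ 252.3 mm

T = A_s f_y = 3340 × 500 = 1670000 N = 1670 kN.
Setting C = 0.85 f'_c a b equal to T: a = 1670000/(0.85 × 23.8 × 385) = 214.417 mm.
With β₁ = 0.85, c = a/β₁ = 214.417/0.85 = 252.3 mm.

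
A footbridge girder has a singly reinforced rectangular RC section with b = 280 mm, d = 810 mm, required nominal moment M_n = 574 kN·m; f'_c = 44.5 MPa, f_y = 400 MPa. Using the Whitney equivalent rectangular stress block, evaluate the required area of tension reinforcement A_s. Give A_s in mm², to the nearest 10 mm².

A_s ≈ 1850 mm²

With M_n = 0.85 f'_c a b (d − a/2), solve the quadratic for a:
a = d − √(d² − 2M_n/(0.85 f'_c b)) = 810 − √(810² − 2 × 574×10⁶/(0.85 × 44.5 × 280)) = 69.93 mm.
A_s = 0.85 f'_c a b / f_y = 0.85 × 44.5 × 69.93 × 280 / 400 = 1851.6 mm².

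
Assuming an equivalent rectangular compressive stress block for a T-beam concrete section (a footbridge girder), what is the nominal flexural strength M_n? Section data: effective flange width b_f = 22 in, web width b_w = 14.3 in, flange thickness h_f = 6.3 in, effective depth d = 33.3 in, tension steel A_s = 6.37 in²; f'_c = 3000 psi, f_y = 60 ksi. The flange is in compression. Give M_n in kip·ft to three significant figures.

M_n ≈ 952 kip·ft

Tension: T = A_s f_y = 6.37 × 60 = 382.2 kips.
Try a within the flange: a = T/(0.85 f'_c b_f) = 382.2/(0.85 × 3 × 22) = 6.813 in.
a = 6.813 > h_f = 6.3 in: the block extends into the web. Split into flange-overhang and web parts.
C_f = 0.85 f'_c (b_f − b_w) h_f = 0.85 × 3 × (22 − 14.3) × 6.3 = 123.7 kips.
Remaining web compression depth: a_w = (T − C_f)/(0.85 f'_c b_w) = (382.2 − 123.7)/(0.85 × 3 × 14.3) = 7.089 in.
M_n = C_f(d − h_f/2) + (T − C_f)(d − a_w/2) = 123.7 × (33.3 − 3.15) + 258.5 × (33.3 − 3.5445) = 3729.6 + 7691.8 = 11421.4 kip·in.
M_n = 11421.4/12 = 951.78 kip·ft.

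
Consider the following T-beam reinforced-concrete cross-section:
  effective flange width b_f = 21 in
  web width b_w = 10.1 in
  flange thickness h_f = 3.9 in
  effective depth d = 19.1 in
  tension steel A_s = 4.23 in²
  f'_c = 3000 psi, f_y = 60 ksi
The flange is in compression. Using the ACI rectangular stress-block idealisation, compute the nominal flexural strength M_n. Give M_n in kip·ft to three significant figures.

M_n ≈ 352 kip·ft

Tension: T = A_s f_y = 4.23 × 60 = 253.8 kips.
Try a within the flange: a = T/(0.85 f'_c b_f) = 253.8/(0.85 × 3 × 21) = 4.739 in.
a = 4.739 > h_f = 3.9 in: the block extends into the web. Split into flange-overhang and web parts.
C_f = 0.85 f'_c (b_f − b_w) h_f = 0.85 × 3 × (21 − 10.1) × 3.9 = 108.4 kips.
Remaining web compression depth: a_w = (T − C_f)/(0.85 f'_c b_w) = (253.8 − 108.4)/(0.85 × 3 × 10.1) = 5.646 in.
M_n = C_f(d − h_f/2) + (T − C_f)(d − a_w/2) = 108.4 × (19.1 − 1.95) + 145.4 × (19.1 − 2.823) = 1859.1 + 2366.7 = 4225.8 kip·in.
M_n = 4225.8/12 = 352.15 kip·ft.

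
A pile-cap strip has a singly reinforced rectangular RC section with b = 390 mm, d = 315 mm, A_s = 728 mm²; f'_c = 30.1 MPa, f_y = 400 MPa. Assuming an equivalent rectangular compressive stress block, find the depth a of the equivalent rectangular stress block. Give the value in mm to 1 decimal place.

T = A_s f_y = 728 × 400 = 291200 N = 291.2 kN.
Setting C = 0.85 f'_c a b equal to T: a = 291200/(0.85 × 30.1 × 390) = 29.2 mm.

a ≈ 29.2 mm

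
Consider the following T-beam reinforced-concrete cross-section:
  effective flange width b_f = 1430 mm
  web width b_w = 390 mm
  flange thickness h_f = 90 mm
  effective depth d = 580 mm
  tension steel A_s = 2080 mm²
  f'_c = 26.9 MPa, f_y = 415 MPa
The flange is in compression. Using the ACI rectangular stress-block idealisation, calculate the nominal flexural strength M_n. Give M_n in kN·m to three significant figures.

M_n ≈ 489 kN·m

Tension: T = A_s f_y = 2080 × 415 = 863200 N.
Try a within the flange: a = T/(0.85 f'_c b_f) = 863200/(0.85 × 26.9 × 1430) = 26.40 mm.
Since a = 26.40 ≤ h_f = 90 mm, the stress block lies entirely in the flange; analyse as a rectangular beam of width b_f.
M_n = T(d − a/2) = 863200 × (580 − 13.2) = 489.26 × 10⁶ N·mm.
M_n = 489.26 kN·m.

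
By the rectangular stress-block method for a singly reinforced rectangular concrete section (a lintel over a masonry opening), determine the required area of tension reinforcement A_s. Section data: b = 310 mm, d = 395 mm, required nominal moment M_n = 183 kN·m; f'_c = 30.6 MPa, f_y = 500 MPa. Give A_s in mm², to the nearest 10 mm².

A_s ≈ 1010 mm²

With M_n = 0.85 f'_c a b (d − a/2), solve the quadratic for a:
a = d − √(d² − 2M_n/(0.85 f'_c b)) = 395 − √(395² − 2 × 183×10⁶/(0.85 × 30.6 × 310)) = 62.38 mm.
A_s = 0.85 f'_c a b / f_y = 0.85 × 30.6 × 62.38 × 310 / 500 = 1006.0 mm².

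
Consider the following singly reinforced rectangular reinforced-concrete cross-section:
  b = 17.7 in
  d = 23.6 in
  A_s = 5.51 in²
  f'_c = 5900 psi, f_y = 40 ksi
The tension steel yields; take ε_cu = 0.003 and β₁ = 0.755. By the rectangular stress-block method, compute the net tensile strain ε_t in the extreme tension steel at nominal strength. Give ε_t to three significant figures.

ε_t ≈ 0.0185

a = A_s f_y/(0.85 f'_c b) = 2.483 in.
β₁ = 0.755, so c = a/β₁ = 2.483/0.755 = 3.289 in.
From the linear strain diagram with ε_cu = 0.003: ε_t = 0.003 (d − c)/c = 0.003 × (23.6 − 3.289)/3.289 = 0.0185.
Since ε_t ≥ 0.005, the section is tension-controlled.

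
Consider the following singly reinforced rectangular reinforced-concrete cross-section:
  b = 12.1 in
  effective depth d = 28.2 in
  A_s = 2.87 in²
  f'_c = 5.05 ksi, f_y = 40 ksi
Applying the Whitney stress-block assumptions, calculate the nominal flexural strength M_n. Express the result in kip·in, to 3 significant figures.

M_n ≈ 3110 kip·in

T = A_s f_y = 2.87 × 40 = 114.8 kips.
a = T/(0.85 f'_c b) = 114.8/(0.85 × 5.05 × 12.1) = 2.210 in.
M_n = T(d − a/2) = 114.8 × (28.2 − 1.105) = 3110.5 kip·in.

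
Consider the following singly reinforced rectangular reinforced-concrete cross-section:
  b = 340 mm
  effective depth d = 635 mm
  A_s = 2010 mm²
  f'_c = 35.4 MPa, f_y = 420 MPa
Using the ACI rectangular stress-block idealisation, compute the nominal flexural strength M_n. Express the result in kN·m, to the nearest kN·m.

T = A_s f_y = 2010 × 420 = 844200 N = 844.2 kN.
From C = T: a = T/(0.85 f'_c b) = 844200/(0.85 × 35.4 × 340) = 82.52 mm.
M_n = T(d − a/2) = 844.2 kN × (635 − 41.26) mm = 501.24 kN·m.

M_n ≈ 501 kN·m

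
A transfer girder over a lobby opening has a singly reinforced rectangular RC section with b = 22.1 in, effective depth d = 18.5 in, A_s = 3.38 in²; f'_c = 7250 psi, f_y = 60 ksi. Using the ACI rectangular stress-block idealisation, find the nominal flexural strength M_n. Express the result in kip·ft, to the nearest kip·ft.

T = A_s f_y = 3.38 × 60 = 202.8 kips.
a = T/(0.85 f'_c b) = 202.8/(0.85 × 7.25 × 22.1) = 1.489 in.
M_n = T(d − a/2) = 202.8 × (18.5 − 0.7445) = 3600.8 kip·in = 3600.8/12 = 300.07 kip·ft.

M_n ≈ 300 kip·ft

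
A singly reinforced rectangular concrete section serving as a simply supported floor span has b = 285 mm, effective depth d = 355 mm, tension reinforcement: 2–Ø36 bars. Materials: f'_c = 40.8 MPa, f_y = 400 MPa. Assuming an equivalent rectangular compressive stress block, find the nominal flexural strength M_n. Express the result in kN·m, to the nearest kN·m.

A_s = 2 × 1018 = 2036 mm².
T = A_s f_y = 2036 × 400 = 814400 N = 814.4 kN.
From C = T: a = T/(0.85 f'_c b) = 814400/(0.85 × 40.8 × 285) = 82.40 mm.
M_n = T(d − a/2) = 814.4 kN × (355 − 41.2) mm = 255.56 kN·m.

M_n ≈ 256 kN·m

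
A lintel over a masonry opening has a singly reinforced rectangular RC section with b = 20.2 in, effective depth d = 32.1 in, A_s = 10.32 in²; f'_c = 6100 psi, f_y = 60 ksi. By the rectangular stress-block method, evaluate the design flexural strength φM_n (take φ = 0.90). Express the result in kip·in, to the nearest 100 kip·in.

φM_n ≈ 16200 kip·in

T = A_s f_y = 10.32 × 60 = 619.2 kips.
a = T/(0.85 f'_c b) = 619.2/(0.85 × 6.1 × 20.2) = 5.912 in.
M_n = T(d − a/2) = 619.2 × (32.1 − 2.956) = 18046.0 kip·in.
φM_n = 0.90 × 18046.0 = 16241.4 kip·in.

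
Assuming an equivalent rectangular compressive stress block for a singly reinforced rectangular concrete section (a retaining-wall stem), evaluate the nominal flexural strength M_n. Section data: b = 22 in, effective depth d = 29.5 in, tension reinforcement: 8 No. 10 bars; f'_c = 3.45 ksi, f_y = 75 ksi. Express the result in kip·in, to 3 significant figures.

A_s = 8 × 1.27 = 10.16 in².
T = A_s f_y = 10.16 × 75 = 762 kips.
a = T/(0.85 f'_c b) = 762/(0.85 × 3.45 × 22) = 11.811 in.
M_n = T(d − a/2) = 762 × (29.5 − 5.9055) = 17979.0 kip·in.

M_n ≈ 18000 kip·in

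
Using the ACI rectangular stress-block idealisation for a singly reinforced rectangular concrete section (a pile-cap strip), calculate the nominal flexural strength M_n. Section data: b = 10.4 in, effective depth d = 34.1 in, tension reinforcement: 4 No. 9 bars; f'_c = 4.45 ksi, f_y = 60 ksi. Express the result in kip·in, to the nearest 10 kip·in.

A_s = 4 × 1 = 4 in².
T = A_s f_y = 4 × 60 = 240 kips.
a = T/(0.85 f'_c b) = 240/(0.85 × 4.45 × 10.4) = 6.101 in.
M_n = T(d − a/2) = 240 × (34.1 − 3.0505) = 7451.9 kip·in.

M_n ≈ 7450 kip·in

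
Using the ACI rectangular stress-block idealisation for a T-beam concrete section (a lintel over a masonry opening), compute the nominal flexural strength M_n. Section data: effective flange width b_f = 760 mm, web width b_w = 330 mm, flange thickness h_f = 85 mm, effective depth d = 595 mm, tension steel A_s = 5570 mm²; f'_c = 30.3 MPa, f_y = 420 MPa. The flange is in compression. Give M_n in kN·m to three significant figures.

Tension: T = A_s f_y = 5570 × 420 = 2339400 N.
Try a within the flange: a = T/(0.85 f'_c b_f) = 2339400/(0.85 × 30.3 × 760) = 119.52 mm.
a = 119.52 > h_f = 85 mm: the block extends into the web. Split into flange-overhang and web parts.
C_f = 0.85 f'_c (b_f − b_w) h_f = 0.85 × 30.3 × (760 − 330) × 85 = 941345 N.
Remaining web compression depth: a_w = (T − C_f)/(0.85 f'_c b_w) = (2339400 − 941345)/(0.85 × 30.3 × 330) = 164.49 mm.
M_n = C_f(d − h_f/2) + (T − C_f)(d − a_w/2) = 941345 × (595 − 42.5) + 1398055 × (595 − 82.245) = 520.09 + 716.86 = 1236.95 × 10⁶ N·mm.
M_n = 1236.95 kN·m.

M_n ≈ 1240 kN·m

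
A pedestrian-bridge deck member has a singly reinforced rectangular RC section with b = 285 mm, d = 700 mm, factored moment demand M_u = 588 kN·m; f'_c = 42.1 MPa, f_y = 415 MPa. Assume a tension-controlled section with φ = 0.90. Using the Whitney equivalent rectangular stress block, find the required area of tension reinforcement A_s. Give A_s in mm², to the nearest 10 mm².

M_n = M_u/φ = 588/0.90 = 653.333 kN·m.
With M_n = 0.85 f'_c a b (d − a/2), solve the quadratic for a:
a = d − √(d² − 2M_n/(0.85 f'_c b)) = 700 − √(700² − 2 × 653.333×10⁶/(0.85 × 42.1 × 285)) = 98.44 mm.
A_s = 0.85 f'_c a b / f_y = 0.85 × 42.1 × 98.44 × 285 / 415 = 2419.2 mm².

A_s ≈ 2420 mm²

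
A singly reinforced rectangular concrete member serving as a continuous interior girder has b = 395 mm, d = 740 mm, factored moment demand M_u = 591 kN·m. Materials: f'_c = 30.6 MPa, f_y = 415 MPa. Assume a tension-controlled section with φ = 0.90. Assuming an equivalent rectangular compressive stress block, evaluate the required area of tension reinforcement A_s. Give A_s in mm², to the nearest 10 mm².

M_n = M_u/φ = 591/0.90 = 656.667 kN·m.
With M_n = 0.85 f'_c a b (d − a/2), solve the quadratic for a:
a = d − √(d² − 2M_n/(0.85 f'_c b)) = 740 − √(740² − 2 × 656.667×10⁶/(0.85 × 30.6 × 395)) = 92.10 mm.
A_s = 0.85 f'_c a b / f_y = 0.85 × 30.6 × 92.10 × 395 / 415 = 2280.1 mm².

A_s ≈ 2280 mm²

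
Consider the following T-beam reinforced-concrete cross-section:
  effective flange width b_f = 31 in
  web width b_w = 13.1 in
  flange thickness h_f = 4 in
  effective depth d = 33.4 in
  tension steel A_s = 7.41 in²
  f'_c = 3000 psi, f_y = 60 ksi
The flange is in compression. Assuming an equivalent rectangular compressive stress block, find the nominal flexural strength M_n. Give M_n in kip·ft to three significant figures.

Tension: T = A_s f_y = 7.41 × 60 = 444.6 kips.
Try a within the flange: a = T/(0.85 f'_c b_f) = 444.6/(0.85 × 3 × 31) = 5.624 in.
a = 5.624 > h_f = 4 in: the block extends into the web. Split into flange-overhang and web parts.
C_f = 0.85 f'_c (b_f − b_w) h_f = 0.85 × 3 × (31 − 13.1) × 4 = 182.6 kips.
Remaining web compression depth: a_w = (T − C_f)/(0.85 f'_c b_w) = (444.6 − 182.6)/(0.85 × 3 × 13.1) = 7.843 in.
M_n = C_f(d − h_f/2) + (T − C_f)(d − a_w/2) = 182.6 × (33.4 − 2) + 262 × (33.4 − 3.9215) = 5733.6 + 7723.4 = 13457.0 kip·in.
M_n = 13457.0/12 = 1121.42 kip·ft.

M_n ≈ 1120 kip·ft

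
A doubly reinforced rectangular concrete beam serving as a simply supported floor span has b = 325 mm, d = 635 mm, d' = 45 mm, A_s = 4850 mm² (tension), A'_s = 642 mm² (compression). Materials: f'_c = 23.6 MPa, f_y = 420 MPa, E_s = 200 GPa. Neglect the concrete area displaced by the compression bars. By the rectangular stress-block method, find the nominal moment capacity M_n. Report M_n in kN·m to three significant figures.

Assume both tension and compression steel yield.
Net tension couple steel: A_s − A'_s = 4208 mm².
a = (A_s − A'_s) f_y / (0.85 f'_c b) = 1767360/(0.85 × 23.6 × 325) = 271.09 mm.
c = a/β₁ = 271.09/0.85 = 318.93 mm; ε'_s = 0.003(c − d')/c = 0.0026 ≥ f_y/E_s = 0.0021, so compression steel does yield.
M_n = (A_s − A'_s) f_y (d − a/2) + A'_s f_y (d − d') = [1767360 × (635 − 135.545) + 269640 × (635 − 45)] × 10⁻⁶ = 882.72 + 159.09 = 1041.81 kN·m.

M_n ≈ 1040 kN·m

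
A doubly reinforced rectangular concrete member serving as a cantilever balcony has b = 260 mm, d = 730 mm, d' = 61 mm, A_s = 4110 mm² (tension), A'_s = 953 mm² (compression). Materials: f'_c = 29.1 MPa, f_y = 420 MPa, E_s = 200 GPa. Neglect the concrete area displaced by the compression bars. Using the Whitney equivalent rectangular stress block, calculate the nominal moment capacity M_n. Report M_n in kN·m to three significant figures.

Assume both tension and compression steel yield.
Net tension couple steel: A_s − A'_s = 3157 mm².
a = (A_s − A'_s) f_y / (0.85 f'_c b) = 1325940/(0.85 × 29.1 × 260) = 206.18 mm.
c = a/β₁ = 206.18/0.842 = 244.87 mm; ε'_s = 0.003(c − d')/c = 0.0023 ≥ f_y/E_s = 0.0021, so compression steel does yield.
M_n = (A_s − A'_s) f_y (d − a/2) + A'_s f_y (d − d') = [1325940 × (730 − 103.09) + 400260 × (730 − 61)] × 10⁻⁶ = 831.25 + 267.77 = 1099.02 kN·m.

M_n ≈ 1100 kN·m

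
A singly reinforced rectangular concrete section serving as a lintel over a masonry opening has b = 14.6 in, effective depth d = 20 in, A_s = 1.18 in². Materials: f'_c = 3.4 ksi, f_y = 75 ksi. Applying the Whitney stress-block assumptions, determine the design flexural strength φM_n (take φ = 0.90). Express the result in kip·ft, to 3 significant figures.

T = A_s f_y = 1.18 × 75 = 88.5 kips.
a = T/(0.85 f'_c b) = 88.5/(0.85 × 3.4 × 14.6) = 2.097 in.
M_n = T(d − a/2) = 88.5 × (20 − 1.0485) = 1677.2 kip·in = 1677.2/12 = 139.77 kip·ft.
φM_n = 0.90 × 139.77 = 125.79 kip·ft.

φM_n ≈ 126 kip·ft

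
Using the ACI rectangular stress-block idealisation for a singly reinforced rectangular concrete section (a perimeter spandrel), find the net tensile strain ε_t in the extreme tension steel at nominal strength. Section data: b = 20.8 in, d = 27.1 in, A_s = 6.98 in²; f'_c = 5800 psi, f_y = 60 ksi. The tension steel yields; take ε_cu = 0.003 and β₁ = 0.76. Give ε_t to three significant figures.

a = A_s f_y/(0.85 f'_c b) = 4.084 in.
β₁ = 0.76, so c = a/β₁ = 4.084/0.76 = 5.374 in.
From the linear strain diagram with ε_cu = 0.003: ε_t = 0.003 (d − c)/c = 0.003 × (27.1 − 5.374)/5.374 = 0.0121.
Since ε_t ≥ 0.005, the section is tension-controlled.

ε_t ≈ 0.0121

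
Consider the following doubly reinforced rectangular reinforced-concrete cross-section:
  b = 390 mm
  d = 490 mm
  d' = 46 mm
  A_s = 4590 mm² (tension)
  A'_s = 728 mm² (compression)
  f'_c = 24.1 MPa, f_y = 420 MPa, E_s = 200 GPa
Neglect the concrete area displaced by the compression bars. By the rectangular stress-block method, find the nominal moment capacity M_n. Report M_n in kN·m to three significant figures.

M_n ≈ 766 kN·m

Assume both tension and compression steel yield.
Net tension couple steel: A_s − A'_s = 3862 mm².
a = (A_s − A'_s) f_y / (0.85 f'_c b) = 1622040/(0.85 × 24.1 × 390) = 203.03 mm.
c = a/β₁ = 203.03/0.85 = 238.86 mm; ε'_s = 0.003(c − d')/c = 0.0024 ≥ f_y/E_s = 0.0021, so compression steel does yield.
M_n = (A_s − A'_s) f_y (d − a/2) + A'_s f_y (d − d') = [1622040 × (490 − 101.515) + 305760 × (490 − 46)] × 10⁻⁶ = 630.14 + 135.76 = 765.90 kN·m.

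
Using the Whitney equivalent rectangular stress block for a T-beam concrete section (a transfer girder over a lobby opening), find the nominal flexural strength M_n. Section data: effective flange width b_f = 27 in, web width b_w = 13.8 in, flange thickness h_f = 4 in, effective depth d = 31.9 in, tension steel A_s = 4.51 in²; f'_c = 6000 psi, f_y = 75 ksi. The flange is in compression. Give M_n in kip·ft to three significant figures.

M_n ≈ 865 kip·ft

Tension: T = A_s f_y = 4.51 × 75 = 338.25 kips.
Try a within the flange: a = T/(0.85 f'_c b_f) = 338.25/(0.85 × 6 × 27) = 2.456 in.
Since a = 2.456 ≤ h_f = 4 in, the stress block lies entirely in the flange; analyse as a rectangular beam of width b_f.
M_n = T(d − a/2) = 338.25 × (31.9 − 1.228) = 10374.8 kip·in.
M_n = 10374.8/12 = 864.57 kip·ft.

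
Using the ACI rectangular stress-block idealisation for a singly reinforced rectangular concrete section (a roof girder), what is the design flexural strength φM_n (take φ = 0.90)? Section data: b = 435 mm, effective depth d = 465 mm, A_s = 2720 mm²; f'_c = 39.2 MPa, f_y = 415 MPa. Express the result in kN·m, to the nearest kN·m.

φM_n ≈ 433 kN·m

T = A_s f_y = 2720 × 415 = 1128800 N = 1128.8 kN.
From C = T: a = T/(0.85 f'_c b) = 1128800/(0.85 × 39.2 × 435) = 77.88 mm.
M_n = T(d − a/2) = 1128.8 kN × (465 − 38.94) mm = 480.94 kN·m.
φM_n = 0.90 × 480.94 = 432.85 kN·m.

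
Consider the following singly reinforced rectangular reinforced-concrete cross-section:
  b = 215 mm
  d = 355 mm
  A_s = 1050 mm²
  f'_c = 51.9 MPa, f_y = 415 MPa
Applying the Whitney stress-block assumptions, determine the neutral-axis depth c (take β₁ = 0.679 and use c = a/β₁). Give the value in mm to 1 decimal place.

T = A_s f_y = 1050 × 415 = 435750 N = 435.75 kN.
Setting C = 0.85 f'_c a b equal to T: a = 435750/(0.85 × 51.9 × 215) = 45.942 mm.
With β₁ = 0.679, c = a/β₁ = 45.942/0.679 = 67.7 mm.

c ≈ 67.7 mm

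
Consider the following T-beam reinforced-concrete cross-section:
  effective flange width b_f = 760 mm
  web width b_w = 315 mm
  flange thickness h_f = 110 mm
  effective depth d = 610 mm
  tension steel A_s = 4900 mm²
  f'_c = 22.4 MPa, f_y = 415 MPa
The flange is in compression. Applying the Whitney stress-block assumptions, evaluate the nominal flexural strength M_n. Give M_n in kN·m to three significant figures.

Tension: T = A_s f_y = 4900 × 415 = 2033500 N.
Try a within the flange: a = T/(0.85 f'_c b_f) = 2033500/(0.85 × 22.4 × 760) = 140.53 mm.
a = 140.53 > h_f = 110 mm: the block extends into the web. Split into flange-overhang and web parts.
C_f = 0.85 f'_c (b_f − b_w) h_f = 0.85 × 22.4 × (760 − 315) × 110 = 932008 N.
Remaining web compression depth: a_w = (T − C_f)/(0.85 f'_c b_w) = (2033500 − 932008)/(0.85 × 22.4 × 315) = 183.66 mm.
M_n = C_f(d − h_f/2) + (T − C_f)(d − a_w/2) = 932008 × (610 − 55) + 1101492 × (610 − 91.83) = 517.26 + 570.76 = 1088.02 × 10⁶ N·mm.
M_n = 1088.02 kN·m.

M_n ≈ 1090 kN·m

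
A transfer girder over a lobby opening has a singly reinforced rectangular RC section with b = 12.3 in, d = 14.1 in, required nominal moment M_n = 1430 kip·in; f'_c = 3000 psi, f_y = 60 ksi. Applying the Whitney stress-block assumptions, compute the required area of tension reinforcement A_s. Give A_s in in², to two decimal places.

From M_n = 0.85 f'_c a b (d − a/2):
a = d − √(d² − 2M_n/(0.85 f'_c b)) = 14.1 − √(14.1² − 2 × 1430/(0.85 × 3 × 12.3)) = 3.726 in.
A_s = 0.85 f'_c a b / f_y = 0.85 × 3 × 3.726 × 12.3 / 60 = 1.948 in².

A_s ≈ 1.95 in²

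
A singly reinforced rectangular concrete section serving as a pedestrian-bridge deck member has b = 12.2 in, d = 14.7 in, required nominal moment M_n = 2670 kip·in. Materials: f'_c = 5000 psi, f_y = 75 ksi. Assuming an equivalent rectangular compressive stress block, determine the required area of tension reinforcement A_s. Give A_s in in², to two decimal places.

From M_n = 0.85 f'_c a b (d − a/2):
a = d − √(d² − 2M_n/(0.85 f'_c b)) = 14.7 − √(14.7² − 2 × 2670/(0.85 × 5 × 12.2)) = 4.065 in.
A_s = 0.85 f'_c a b / f_y = 0.85 × 5 × 4.065 × 12.2 / 75 = 2.810 in².

A_s ≈ 2.81 in²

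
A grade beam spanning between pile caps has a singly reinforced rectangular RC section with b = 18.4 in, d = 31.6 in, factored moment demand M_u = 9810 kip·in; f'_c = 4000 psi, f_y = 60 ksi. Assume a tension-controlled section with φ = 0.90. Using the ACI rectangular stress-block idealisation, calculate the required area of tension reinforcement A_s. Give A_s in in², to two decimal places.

M_n = M_u/φ = 9810/0.90 = 10900 kip·in.
From M_n = 0.85 f'_c a b (d − a/2):
a = d − √(d² − 2M_n/(0.85 f'_c b)) = 31.6 − √(31.6² − 2 × 10900/(0.85 × 4 × 18.4)) = 6.103 in.
A_s = 0.85 f'_c a b / f_y = 0.85 × 4 × 6.103 × 18.4 / 60 = 6.363 in².

A_s ≈ 6.36 in²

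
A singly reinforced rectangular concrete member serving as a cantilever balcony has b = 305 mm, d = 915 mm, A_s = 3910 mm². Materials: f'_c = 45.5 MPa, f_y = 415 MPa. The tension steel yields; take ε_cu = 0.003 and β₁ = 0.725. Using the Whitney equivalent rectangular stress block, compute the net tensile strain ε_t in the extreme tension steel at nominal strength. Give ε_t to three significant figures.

ε_t ≈ 0.0115

a = A_s f_y/(0.85 f'_c b) = 137.56 mm.
β₁ = 0.725, so c = a/β₁ = 137.56/0.725 = 189.74 mm.
From the linear strain diagram with ε_cu = 0.003: ε_t = 0.003 (d − c)/c = 0.003 × (915 − 189.74)/189.74 = 0.0115.
Since ε_t ≥ 0.005, the section is tension-controlled.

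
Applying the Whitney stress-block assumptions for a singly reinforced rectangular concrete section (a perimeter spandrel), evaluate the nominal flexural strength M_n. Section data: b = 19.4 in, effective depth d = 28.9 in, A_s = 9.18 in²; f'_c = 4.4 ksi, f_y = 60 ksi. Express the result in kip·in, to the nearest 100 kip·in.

M_n ≈ 13800 kip·in

T = A_s f_y = 9.18 × 60 = 550.8 kips.
a = T/(0.85 f'_c b) = 550.8/(0.85 × 4.4 × 19.4) = 7.591 in.
M_n = T(d − a/2) = 550.8 × (28.9 − 3.7955) = 13827.6 kip·in.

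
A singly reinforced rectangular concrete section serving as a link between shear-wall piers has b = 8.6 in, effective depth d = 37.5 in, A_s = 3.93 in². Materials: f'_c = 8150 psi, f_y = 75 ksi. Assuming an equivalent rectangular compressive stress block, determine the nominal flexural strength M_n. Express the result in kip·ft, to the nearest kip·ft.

T = A_s f_y = 3.93 × 75 = 294.75 kips.
a = T/(0.85 f'_c b) = 294.75/(0.85 × 8.15 × 8.6) = 4.947 in.
M_n = T(d − a/2) = 294.75 × (37.5 − 2.4735) = 10324.1 kip·in = 10324.1/12 = 860.34 kip·ft.

M_n ≈ 860 kip·ft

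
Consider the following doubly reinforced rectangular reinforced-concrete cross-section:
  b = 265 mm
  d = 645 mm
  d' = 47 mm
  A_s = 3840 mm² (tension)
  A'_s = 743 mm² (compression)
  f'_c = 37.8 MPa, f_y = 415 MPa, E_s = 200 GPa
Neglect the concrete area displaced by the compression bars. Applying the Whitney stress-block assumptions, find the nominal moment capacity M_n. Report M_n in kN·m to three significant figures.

Assume both tension and compression steel yield.
Net tension couple steel: A_s − A'_s = 3097 mm².
a = (A_s − A'_s) f_y / (0.85 f'_c b) = 1285255/(0.85 × 37.8 × 265) = 150.95 mm.
c = a/β₁ = 150.95/0.78 = 193.53 mm; ε'_s = 0.003(c − d')/c = 0.0023 ≥ f_y/E_s = 0.0021, so compression steel does yield.
M_n = (A_s − A'_s) f_y (d − a/2) + A'_s f_y (d − d') = [1285255 × (645 − 75.475) + 308345 × (645 − 47)] × 10⁻⁶ = 731.98 + 184.39 = 916.37 kN·m.

M_n ≈ 916 kN·m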